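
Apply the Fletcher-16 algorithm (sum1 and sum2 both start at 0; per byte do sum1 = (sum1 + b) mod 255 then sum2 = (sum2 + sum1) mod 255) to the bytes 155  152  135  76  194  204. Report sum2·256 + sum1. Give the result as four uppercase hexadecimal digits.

Running sums (mod 255):
  after byte 0 (155): sum1=155, sum2=155
  after byte 1 (152): sum1=52, sum2=207
  after byte 2 (135): sum1=187, sum2=139
  after byte 3 (76): sum1=8, sum2=147
  after byte 4 (194): sum1=202, sum2=94
  after byte 5 (204): sum1=151, sum2=245
Checksum = sum2·256 + sum1 = 245·256 + 151 = 62871 = 0xF597.

F597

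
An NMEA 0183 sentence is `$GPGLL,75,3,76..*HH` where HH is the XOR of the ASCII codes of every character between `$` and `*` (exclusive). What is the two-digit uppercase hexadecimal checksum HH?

4C

XOR the ASCII codes of the payload characters:
  'G' = 0x47 → acc = 0x47
  'P' = 0x50 → acc = 0x17
  'G' = 0x47 → acc = 0x50
  'L' = 0x4C → acc = 0x1C
  'L' = 0x4C → acc = 0x50
  ',' = 0x2C → acc = 0x7C
  '7' = 0x37 → acc = 0x4B
  '5' = 0x35 → acc = 0x7E
  ',' = 0x2C → acc = 0x52
  '3' = 0x33 → acc = 0x61
  ',' = 0x2C → acc = 0x4D
  '7' = 0x37 → acc = 0x7A
  '6' = 0x36 → acc = 0x4C
  '.' = 0x2E → acc = 0x62
  '.' = 0x2E → acc = 0x4C
Checksum = 0x4C.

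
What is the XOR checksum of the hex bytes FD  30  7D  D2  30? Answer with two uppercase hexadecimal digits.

XOR the bytes together:
  start with 0xFD
  0xFD ⊕ 0x30 = 0xCD
  0xCD ⊕ 0x7D = 0xB0
  0xB0 ⊕ 0xD2 = 0x62
  0x62 ⊕ 0x30 = 0x52

52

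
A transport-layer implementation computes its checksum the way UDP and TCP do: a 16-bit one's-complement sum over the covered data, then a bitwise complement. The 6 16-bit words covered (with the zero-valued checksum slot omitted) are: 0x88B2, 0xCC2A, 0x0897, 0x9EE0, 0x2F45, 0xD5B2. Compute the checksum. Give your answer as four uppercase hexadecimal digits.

One's-complement addition (fold any carry out of bit 15 back into bit 0):
  0x88B2 + 0xCC2A = 0x154DC → wrap carry → 0x54DD
  0x54DD + 0x0897 = 0x05D74
  0x5D74 + 0x9EE0 = 0x0FC54
  0xFC54 + 0x2F45 = 0x12B99 → wrap carry → 0x2B9A
  0x2B9A + 0xD5B2 = 0x1014C → wrap carry → 0x014D
One's-complement sum = 0x014D.
Checksum = ~0x014D & 0xFFFF = 0xFEB2.

FEB2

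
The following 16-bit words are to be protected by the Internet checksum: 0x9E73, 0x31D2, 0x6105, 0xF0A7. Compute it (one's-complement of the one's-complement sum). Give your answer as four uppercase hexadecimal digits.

One's-complement addition (fold any carry out of bit 15 back into bit 0):
  0x9E73 + 0x31D2 = 0x0D045
  0xD045 + 0x6105 = 0x1314A → wrap carry → 0x314B
  0x314B + 0xF0A7 = 0x121F2 → wrap carry → 0x21F3
One's-complement sum = 0x21F3.
Checksum = ~0x21F3 & 0xFFFF = 0xDE0C.

DE0C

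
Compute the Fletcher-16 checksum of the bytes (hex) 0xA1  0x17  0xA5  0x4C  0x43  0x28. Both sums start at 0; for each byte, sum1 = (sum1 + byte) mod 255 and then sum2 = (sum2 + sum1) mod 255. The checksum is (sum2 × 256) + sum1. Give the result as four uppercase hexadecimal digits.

Running sums (mod 255):
  after byte 0 (0xA1): sum1=161, sum2=161
  after byte 1 (0x17): sum1=184, sum2=90
  after byte 2 (0xA5): sum1=94, sum2=184
  after byte 3 (0x4C): sum1=170, sum2=99
  after byte 4 (0x43): sum1=237, sum2=81
  after byte 5 (0x28): sum1=22, sum2=103
Checksum = sum2·256 + sum1 = 103·256 + 22 = 26390 = 0x6716.

6716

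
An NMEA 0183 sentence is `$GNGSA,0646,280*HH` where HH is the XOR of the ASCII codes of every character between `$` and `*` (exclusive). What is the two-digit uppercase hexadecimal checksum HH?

XOR the ASCII codes of the payload characters:
  'G' = 0x47 → acc = 0x47
  'N' = 0x4E → acc = 0x09
  'G' = 0x47 → acc = 0x4E
  'S' = 0x53 → acc = 0x1D
  'A' = 0x41 → acc = 0x5C
  ',' = 0x2C → acc = 0x70
  '0' = 0x30 → acc = 0x40
  '6' = 0x36 → acc = 0x76
  '4' = 0x34 → acc = 0x42
  '6' = 0x36 → acc = 0x74
  ',' = 0x2C → acc = 0x58
  '2' = 0x32 → acc = 0x6A
  '8' = 0x38 → acc = 0x52
  '0' = 0x30 → acc = 0x62
Checksum = 0x62.

62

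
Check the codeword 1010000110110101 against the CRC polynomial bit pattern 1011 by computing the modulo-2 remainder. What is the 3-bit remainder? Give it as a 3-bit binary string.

000

Modulo-2 division of 1010000110110101 by 1011:
  pos 0: 1010 XOR 1011 = 0001
  pos 3: 1000 XOR 1011 = 0011
  pos 5: 1111 XOR 1011 = 0100
  pos 6: 1000 XOR 1011 = 0011
  pos 8: 1111 XOR 1011 = 0100
  pos 9: 1000 XOR 1011 = 0011
  pos 11: 1110 XOR 1011 = 0101
  pos 12: 1011 XOR 1011 = 0000
Remainder = 000 (zero — the frame passes the CRC check).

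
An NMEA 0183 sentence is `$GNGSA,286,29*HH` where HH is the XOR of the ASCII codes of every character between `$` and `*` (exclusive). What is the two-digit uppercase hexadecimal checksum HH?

XOR the ASCII codes of the payload characters:
  'G' = 0x47 → acc = 0x47
  'N' = 0x4E → acc = 0x09
  'G' = 0x47 → acc = 0x4E
  'S' = 0x53 → acc = 0x1D
  'A' = 0x41 → acc = 0x5C
  ',' = 0x2C → acc = 0x70
  '2' = 0x32 → acc = 0x42
  '8' = 0x38 → acc = 0x7A
  '6' = 0x36 → acc = 0x4C
  ',' = 0x2C → acc = 0x60
  '2' = 0x32 → acc = 0x52
  '9' = 0x39 → acc = 0x6B
Checksum = 0x6B.

6B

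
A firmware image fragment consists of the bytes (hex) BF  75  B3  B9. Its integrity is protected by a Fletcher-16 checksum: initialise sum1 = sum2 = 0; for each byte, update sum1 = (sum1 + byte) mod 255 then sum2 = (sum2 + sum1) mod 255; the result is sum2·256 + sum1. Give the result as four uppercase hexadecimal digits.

Running sums (mod 255):
  after byte 0 (BF): sum1=191, sum2=191
  after byte 1 (75): sum1=53, sum2=244
  after byte 2 (B3): sum1=232, sum2=221
  after byte 3 (B9): sum1=162, sum2=128
Checksum = sum2·256 + sum1 = 128·256 + 162 = 32930 = 0x80A2.

80A2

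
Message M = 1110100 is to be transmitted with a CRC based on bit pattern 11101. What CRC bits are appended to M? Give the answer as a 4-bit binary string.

0000

Append 4 zeros: 11101000000. Divide by 11101 (XOR where the leading bit is 1):
  pos 0: 11101 XOR 11101 = 00000
Remainder (last 4 bits) = 0000. This is the CRC / FCS.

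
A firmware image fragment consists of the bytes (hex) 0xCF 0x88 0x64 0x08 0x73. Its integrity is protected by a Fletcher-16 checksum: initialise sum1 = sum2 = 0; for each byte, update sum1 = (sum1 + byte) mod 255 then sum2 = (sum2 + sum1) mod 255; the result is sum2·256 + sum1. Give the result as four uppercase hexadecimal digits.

E138

Running sums (mod 255):
  after byte 0 (0xCF): sum1=207, sum2=207
  after byte 1 (0x88): sum1=88, sum2=40
  after byte 2 (0x64): sum1=188, sum2=228
  after byte 3 (0x08): sum1=196, sum2=169
  after byte 4 (0x73): sum1=56, sum2=225
Checksum = sum2·256 + sum1 = 225·256 + 56 = 57656 = 0xE138.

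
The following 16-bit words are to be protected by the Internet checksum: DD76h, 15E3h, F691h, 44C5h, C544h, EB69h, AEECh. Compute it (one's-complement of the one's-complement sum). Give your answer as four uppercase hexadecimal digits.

71B3

One's-complement addition (fold any carry out of bit 15 back into bit 0):
  0xDD76 + 0x15E3 = 0x0F359
  0xF359 + 0xF691 = 0x1E9EA → wrap carry → 0xE9EB
  0xE9EB + 0x44C5 = 0x12EB0 → wrap carry → 0x2EB1
  0x2EB1 + 0xC544 = 0x0F3F5
  0xF3F5 + 0xEB69 = 0x1DF5E → wrap carry → 0xDF5F
  0xDF5F + 0xAEEC = 0x18E4B → wrap carry → 0x8E4C
One's-complement sum = 0x8E4C.
Checksum = ~0x8E4C & 0xFFFF = 0x71B3.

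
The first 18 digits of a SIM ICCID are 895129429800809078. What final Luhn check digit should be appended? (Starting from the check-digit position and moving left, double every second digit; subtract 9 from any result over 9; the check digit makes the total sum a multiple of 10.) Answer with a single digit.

0

Partial digits right→left: 8 7 0 9 0 8 0 0 8 9 2 4 9 2 1 5 9 8
Double every second digit counting from the check-digit position (so the 1st, 3rd, 5th, ... of the partial from the right).
  doubled (with −9 where >9): 7 0 0 0 7 4 9 2 9 → sum 38
  kept as-is: 7 9 8 0 9 4 2 5 8 → sum 52
Total = 38 + 52 = 90.
Check digit = (10 − (90 mod 10)) mod 10 = 0.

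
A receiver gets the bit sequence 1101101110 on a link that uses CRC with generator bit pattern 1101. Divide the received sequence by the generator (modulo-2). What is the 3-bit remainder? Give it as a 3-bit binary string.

000

Modulo-2 division of 1101101110 by 1101:
  pos 0: 1101 XOR 1101 = 0000
  pos 4: 1011 XOR 1101 = 0110
  pos 5: 1101 XOR 1101 = 0000
Remainder = 000 (zero — the frame passes the CRC check).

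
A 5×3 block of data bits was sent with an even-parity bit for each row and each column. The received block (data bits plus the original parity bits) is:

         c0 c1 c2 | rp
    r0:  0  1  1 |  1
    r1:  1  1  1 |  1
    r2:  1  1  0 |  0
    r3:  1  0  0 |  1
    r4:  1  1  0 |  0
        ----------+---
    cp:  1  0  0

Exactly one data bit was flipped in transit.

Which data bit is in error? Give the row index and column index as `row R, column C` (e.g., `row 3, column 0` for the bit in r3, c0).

row 0, column 0

Recompute each row's even parity and compare to rp:
  r0: data parity 0, sent rp 1 → mismatch
  r1: data parity 1, sent rp 1 → ok
  r2: data parity 0, sent rp 0 → ok
  r3: data parity 1, sent rp 1 → ok
  r4: data parity 0, sent rp 0 → ok
Recompute each column's even parity and compare to cp:
  c0: data parity 0, sent cp 1 → mismatch
  c1: data parity 0, sent cp 0 → ok
  c2: data parity 0, sent cp 0 → ok
Exactly one row (r0) and one column (c0) fail → the flipped bit is at their intersection.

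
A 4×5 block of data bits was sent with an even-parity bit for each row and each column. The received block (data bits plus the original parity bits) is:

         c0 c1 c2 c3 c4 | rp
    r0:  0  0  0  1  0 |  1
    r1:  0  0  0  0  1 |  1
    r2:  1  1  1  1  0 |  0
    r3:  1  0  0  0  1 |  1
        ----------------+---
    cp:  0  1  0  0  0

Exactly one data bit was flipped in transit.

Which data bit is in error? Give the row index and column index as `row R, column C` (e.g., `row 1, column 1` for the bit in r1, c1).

Recompute each row's even parity and compare to rp:
  r0: data parity 1, sent rp 1 → ok
  r1: data parity 1, sent rp 1 → ok
  r2: data parity 0, sent rp 0 → ok
  r3: data parity 0, sent rp 1 → mismatch
Recompute each column's even parity and compare to cp:
  c0: data parity 0, sent cp 0 → ok
  c1: data parity 1, sent cp 1 → ok
  c2: data parity 1, sent cp 0 → mismatch
  c3: data parity 0, sent cp 0 → ok
  c4: data parity 0, sent cp 0 → ok
Exactly one row (r3) and one column (c2) fail → the flipped bit is at their intersection.

row 3, column 2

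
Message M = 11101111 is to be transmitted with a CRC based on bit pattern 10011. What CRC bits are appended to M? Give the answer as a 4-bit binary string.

0001

Append 4 zeros: 111011110000. Divide by 10011 (XOR where the leading bit is 1):
  pos 0: 11101 XOR 10011 = 01110
  pos 1: 11101 XOR 10011 = 01110
  pos 2: 11101 XOR 10011 = 01110
  pos 3: 11101 XOR 10011 = 01110
  pos 4: 11100 XOR 10011 = 01111
  pos 5: 11110 XOR 10011 = 01101
  pos 6: 11010 XOR 10011 = 01001
  pos 7: 10010 XOR 10011 = 00001
Remainder (last 4 bits) = 0001. This is the CRC / FCS.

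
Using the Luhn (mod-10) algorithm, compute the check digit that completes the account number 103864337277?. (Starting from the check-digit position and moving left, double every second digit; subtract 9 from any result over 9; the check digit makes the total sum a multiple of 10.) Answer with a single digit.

Partial digits right→left: 7 7 2 7 3 3 4 6 8 3 0 1
Double every second digit counting from the check-digit position (so the 1st, 3rd, 5th, ... of the partial from the right).
  doubled (with −9 where >9): 5 4 6 8 7 0 → sum 30
  kept as-is: 7 7 3 6 3 1 → sum 27
Total = 30 + 27 = 57.
Check digit = (10 − (57 mod 10)) mod 10 = 3.

3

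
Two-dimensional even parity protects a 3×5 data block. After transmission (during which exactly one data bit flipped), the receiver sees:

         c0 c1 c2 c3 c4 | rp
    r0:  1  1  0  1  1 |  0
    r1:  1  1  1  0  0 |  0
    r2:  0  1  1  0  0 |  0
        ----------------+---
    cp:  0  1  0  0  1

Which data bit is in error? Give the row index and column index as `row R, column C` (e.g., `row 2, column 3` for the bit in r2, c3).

row 1, column 3

Recompute each row's even parity and compare to rp:
  r0: data parity 0, sent rp 0 → ok
  r1: data parity 1, sent rp 0 → mismatch
  r2: data parity 0, sent rp 0 → ok
Recompute each column's even parity and compare to cp:
  c0: data parity 0, sent cp 0 → ok
  c1: data parity 1, sent cp 1 → ok
  c2: data parity 0, sent cp 0 → ok
  c3: data parity 1, sent cp 0 → mismatch
  c4: data parity 1, sent cp 1 → ok
Exactly one row (r1) and one column (c3) fail → the flipped bit is at their intersection.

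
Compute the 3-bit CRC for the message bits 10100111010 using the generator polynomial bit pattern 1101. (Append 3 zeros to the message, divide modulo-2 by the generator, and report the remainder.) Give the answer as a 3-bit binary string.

Append 3 zeros: 10100111010000. Divide by 1101 (XOR where the leading bit is 1):
  pos 0: 1010 XOR 1101 = 0111
  pos 1: 1110 XOR 1101 = 0011
  pos 3: 1111 XOR 1101 = 0010
  pos 5: 1010 XOR 1101 = 0111
  pos 6: 1111 XOR 1101 = 0010
  pos 8: 1000 XOR 1101 = 0101
  pos 9: 1010 XOR 1101 = 0111
  pos 10: 1110 XOR 1101 = 0011
Remainder (last 3 bits) = 011. This is the CRC / FCS.

011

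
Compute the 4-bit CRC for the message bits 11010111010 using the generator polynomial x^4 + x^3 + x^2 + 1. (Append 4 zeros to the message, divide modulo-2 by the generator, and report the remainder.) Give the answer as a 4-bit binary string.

Append 4 zeros: 110101110100000. Divide by 11101 (XOR where the leading bit is 1):
  pos 0: 11010 XOR 11101 = 00111
  pos 2: 11111 XOR 11101 = 00010
  pos 5: 10101 XOR 11101 = 01000
  pos 6: 10000 XOR 11101 = 01101
  pos 7: 11010 XOR 11101 = 00111
  pos 9: 11100 XOR 11101 = 00001
Remainder (last 4 bits) = 0010. This is the CRC / FCS.

0010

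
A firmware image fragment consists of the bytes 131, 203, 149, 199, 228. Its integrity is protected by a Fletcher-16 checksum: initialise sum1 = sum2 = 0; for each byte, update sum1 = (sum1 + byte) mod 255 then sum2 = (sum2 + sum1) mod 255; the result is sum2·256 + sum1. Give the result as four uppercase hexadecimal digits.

F591

Running sums (mod 255):
  after byte 0 (131): sum1=131, sum2=131
  after byte 1 (203): sum1=79, sum2=210
  after byte 2 (149): sum1=228, sum2=183
  after byte 3 (199): sum1=172, sum2=100
  after byte 4 (228): sum1=145, sum2=245
Checksum = sum2·256 + sum1 = 245·256 + 145 = 62865 = 0xF591.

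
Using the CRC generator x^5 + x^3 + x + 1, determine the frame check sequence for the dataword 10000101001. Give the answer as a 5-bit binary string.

Append 5 zeros: 1000010100100000. Divide by 101011 (XOR where the leading bit is 1):
  pos 0: 100001 XOR 101011 = 001010
  pos 2: 101001 XOR 101011 = 000010
  pos 6: 100010 XOR 101011 = 001001
  pos 8: 100100 XOR 101011 = 001111
  pos 10: 111100 XOR 101011 = 010111
Remainder (last 5 bits) = 10111. This is the CRC / FCS.

10111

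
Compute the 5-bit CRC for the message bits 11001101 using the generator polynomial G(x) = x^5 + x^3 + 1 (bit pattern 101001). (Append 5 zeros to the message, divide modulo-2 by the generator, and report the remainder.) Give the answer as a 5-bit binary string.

Append 5 zeros: 1100110100000. Divide by 101001 (XOR where the leading bit is 1):
  pos 0: 110011 XOR 101001 = 011010
  pos 1: 110100 XOR 101001 = 011101
  pos 2: 111011 XOR 101001 = 010010
  pos 3: 100100 XOR 101001 = 001101
  pos 5: 110100 XOR 101001 = 011101
  pos 6: 111010 XOR 101001 = 010011
  pos 7: 100110 XOR 101001 = 001111
Remainder (last 5 bits) = 01111. This is the CRC / FCS.

01111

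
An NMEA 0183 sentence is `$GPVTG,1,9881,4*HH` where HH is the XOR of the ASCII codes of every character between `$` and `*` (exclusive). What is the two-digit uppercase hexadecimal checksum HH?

XOR the ASCII codes of the payload characters:
  'G' = 0x47 → acc = 0x47
  'P' = 0x50 → acc = 0x17
  'V' = 0x56 → acc = 0x41
  'T' = 0x54 → acc = 0x15
  'G' = 0x47 → acc = 0x52
  ',' = 0x2C → acc = 0x7E
  '1' = 0x31 → acc = 0x4F
  ',' = 0x2C → acc = 0x63
  '9' = 0x39 → acc = 0x5A
  '8' = 0x38 → acc = 0x62
  '8' = 0x38 → acc = 0x5A
  '1' = 0x31 → acc = 0x6B
  ',' = 0x2C → acc = 0x47
  '4' = 0x34 → acc = 0x73
Checksum = 0x73.

73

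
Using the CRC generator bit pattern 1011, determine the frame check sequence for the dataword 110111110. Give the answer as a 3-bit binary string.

Append 3 zeros: 110111110000. Divide by 1011 (XOR where the leading bit is 1):
  pos 0: 1101 XOR 1011 = 0110
  pos 1: 1101 XOR 1011 = 0110
  pos 2: 1101 XOR 1011 = 0110
  pos 3: 1101 XOR 1011 = 0110
  pos 4: 1101 XOR 1011 = 0110
  pos 5: 1100 XOR 1011 = 0111
  pos 6: 1110 XOR 1011 = 0101
  pos 7: 1010 XOR 1011 = 0001
Remainder (last 3 bits) = 010. This is the CRC / FCS.

010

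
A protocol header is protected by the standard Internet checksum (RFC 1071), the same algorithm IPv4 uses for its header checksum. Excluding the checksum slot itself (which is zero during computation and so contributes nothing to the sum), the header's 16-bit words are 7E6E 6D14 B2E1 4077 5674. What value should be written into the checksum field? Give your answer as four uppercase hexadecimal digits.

One's-complement addition (fold any carry out of bit 15 back into bit 0):
  0x7E6E + 0x6D14 = 0x0EB82
  0xEB82 + 0xB2E1 = 0x19E63 → wrap carry → 0x9E64
  0x9E64 + 0x4077 = 0x0DEDB
  0xDEDB + 0x5674 = 0x1354F → wrap carry → 0x3550
One's-complement sum = 0x3550.
Checksum = ~0x3550 & 0xFFFF = 0xCAAF.

CAAF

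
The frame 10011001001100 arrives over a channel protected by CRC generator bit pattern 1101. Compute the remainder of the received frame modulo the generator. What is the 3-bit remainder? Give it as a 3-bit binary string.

Modulo-2 division of 10011001001100 by 1101:
  pos 0: 1001 XOR 1101 = 0100
  pos 1: 1001 XOR 1101 = 0100
  pos 2: 1000 XOR 1101 = 0101
  pos 3: 1010 XOR 1101 = 0111
  pos 4: 1111 XOR 1101 = 0010
  pos 6: 1000 XOR 1101 = 0101
  pos 7: 1011 XOR 1101 = 0110
  pos 8: 1101 XOR 1101 = 0000
Remainder = 000 (zero — the frame passes the CRC check).

000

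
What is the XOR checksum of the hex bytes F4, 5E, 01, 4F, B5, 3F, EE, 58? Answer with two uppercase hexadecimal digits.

XOR the bytes together:
  start with 0xF4
  0xF4 ⊕ 0x5E = 0xAA
  0xAA ⊕ 0x01 = 0xAB
  0xAB ⊕ 0x4F = 0xE4
  0xE4 ⊕ 0xB5 = 0x51
  0x51 ⊕ 0x3F = 0x6E
  0x6E ⊕ 0xEE = 0x80
  0x80 ⊕ 0x58 = 0xD8

D8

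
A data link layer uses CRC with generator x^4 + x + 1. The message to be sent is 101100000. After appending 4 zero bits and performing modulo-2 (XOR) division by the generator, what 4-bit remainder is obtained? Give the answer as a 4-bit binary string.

0010

Append 4 zeros: 1011000000000. Divide by 10011 (XOR where the leading bit is 1):
  pos 0: 10110 XOR 10011 = 00101
  pos 2: 10100 XOR 10011 = 00111
  pos 4: 11100 XOR 10011 = 01111
  pos 5: 11110 XOR 10011 = 01101
  pos 6: 11010 XOR 10011 = 01001
  pos 7: 10010 XOR 10011 = 00001
Remainder (last 4 bits) = 0010. This is the CRC / FCS.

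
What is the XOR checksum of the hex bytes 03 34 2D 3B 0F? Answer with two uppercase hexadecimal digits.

XOR the bytes together:
  start with 0x03
  0x03 ⊕ 0x34 = 0x37
  0x37 ⊕ 0x2D = 0x1A
  0x1A ⊕ 0x3B = 0x21
  0x21 ⊕ 0x0F = 0x2E

2E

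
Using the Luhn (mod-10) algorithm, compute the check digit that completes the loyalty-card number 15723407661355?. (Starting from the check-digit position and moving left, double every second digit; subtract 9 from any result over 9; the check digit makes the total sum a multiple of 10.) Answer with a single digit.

9

Partial digits right→left: 5 5 3 1 6 6 7 0 4 3 2 7 5 1
Double every second digit counting from the check-digit position (so the 1st, 3rd, 5th, ... of the partial from the right).
  doubled (with −9 where >9): 1 6 3 5 8 4 1 → sum 28
  kept as-is: 5 1 6 0 3 7 1 → sum 23
Total = 28 + 23 = 51.
Check digit = (10 − (51 mod 10)) mod 10 = 9.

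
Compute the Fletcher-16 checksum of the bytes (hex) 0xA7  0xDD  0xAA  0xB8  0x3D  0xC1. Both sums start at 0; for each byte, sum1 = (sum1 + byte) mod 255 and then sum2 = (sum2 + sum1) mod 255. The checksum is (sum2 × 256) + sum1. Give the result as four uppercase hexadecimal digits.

54E7

Running sums (mod 255):
  after byte 0 (0xA7): sum1=167, sum2=167
  after byte 1 (0xDD): sum1=133, sum2=45
  after byte 2 (0xAA): sum1=48, sum2=93
  after byte 3 (0xB8): sum1=232, sum2=70
  after byte 4 (0x3D): sum1=38, sum2=108
  after byte 5 (0xC1): sum1=231, sum2=84
Checksum = sum2·256 + sum1 = 84·256 + 231 = 21735 = 0x54E7.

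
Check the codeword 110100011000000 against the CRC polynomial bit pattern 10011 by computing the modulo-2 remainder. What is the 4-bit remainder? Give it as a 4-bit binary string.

1101

Modulo-2 division of 110100011000000 by 10011:
  pos 0: 11010 XOR 10011 = 01001
  pos 1: 10010 XOR 10011 = 00001
  pos 5: 10110 XOR 10011 = 00101
  pos 7: 10100 XOR 10011 = 00111
  pos 9: 11100 XOR 10011 = 01111
  pos 10: 11110 XOR 10011 = 01101
Remainder = 1101 (nonzero — an error is detected).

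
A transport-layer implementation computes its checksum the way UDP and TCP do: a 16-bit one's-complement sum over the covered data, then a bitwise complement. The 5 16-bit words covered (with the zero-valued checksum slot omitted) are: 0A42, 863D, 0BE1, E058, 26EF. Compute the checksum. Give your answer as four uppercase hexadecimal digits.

One's-complement addition (fold any carry out of bit 15 back into bit 0):
  0x0A42 + 0x863D = 0x0907F
  0x907F + 0x0BE1 = 0x09C60
  0x9C60 + 0xE058 = 0x17CB8 → wrap carry → 0x7CB9
  0x7CB9 + 0x26EF = 0x0A3A8
One's-complement sum = 0xA3A8.
Checksum = ~0xA3A8 & 0xFFFF = 0x5C57.

5C57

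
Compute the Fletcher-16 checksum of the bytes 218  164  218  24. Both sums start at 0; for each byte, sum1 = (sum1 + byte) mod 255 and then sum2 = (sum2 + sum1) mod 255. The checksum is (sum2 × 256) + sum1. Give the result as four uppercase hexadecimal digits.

Running sums (mod 255):
  after byte 0 (218): sum1=218, sum2=218
  after byte 1 (164): sum1=127, sum2=90
  after byte 2 (218): sum1=90, sum2=180
  after byte 3 (24): sum1=114, sum2=39
Checksum = sum2·256 + sum1 = 39·256 + 114 = 10098 = 0x2772.

2772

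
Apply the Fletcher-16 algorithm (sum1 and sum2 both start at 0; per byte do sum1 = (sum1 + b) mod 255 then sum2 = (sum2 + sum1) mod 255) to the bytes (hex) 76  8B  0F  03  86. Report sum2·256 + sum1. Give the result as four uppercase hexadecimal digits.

Running sums (mod 255):
  after byte 0 (76): sum1=118, sum2=118
  after byte 1 (8B): sum1=2, sum2=120
  after byte 2 (0F): sum1=17, sum2=137
  after byte 3 (03): sum1=20, sum2=157
  after byte 4 (86): sum1=154, sum2=56
Checksum = sum2·256 + sum1 = 56·256 + 154 = 14490 = 0x389A.

389A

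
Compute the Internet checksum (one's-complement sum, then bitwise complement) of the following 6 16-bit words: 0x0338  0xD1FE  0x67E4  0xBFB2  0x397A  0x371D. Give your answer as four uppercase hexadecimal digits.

929A

One's-complement addition (fold any carry out of bit 15 back into bit 0):
  0x0338 + 0xD1FE = 0x0D536
  0xD536 + 0x67E4 = 0x13D1A → wrap carry → 0x3D1B
  0x3D1B + 0xBFB2 = 0x0FCCD
  0xFCCD + 0x397A = 0x13647 → wrap carry → 0x3648
  0x3648 + 0x371D = 0x06D65
One's-complement sum = 0x6D65.
Checksum = ~0x6D65 & 0xFFFF = 0x929A.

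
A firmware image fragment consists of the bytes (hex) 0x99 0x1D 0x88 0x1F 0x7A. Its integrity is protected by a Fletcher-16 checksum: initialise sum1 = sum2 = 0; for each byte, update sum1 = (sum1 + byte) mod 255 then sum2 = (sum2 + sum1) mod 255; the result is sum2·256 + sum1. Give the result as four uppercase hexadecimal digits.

C6D8

Running sums (mod 255):
  after byte 0 (0x99): sum1=153, sum2=153
  after byte 1 (0x1D): sum1=182, sum2=80
  after byte 2 (0x88): sum1=63, sum2=143
  after byte 3 (0x1F): sum1=94, sum2=237
  after byte 4 (0x7A): sum1=216, sum2=198
Checksum = sum2·256 + sum1 = 198·256 + 216 = 50904 = 0xC6D8.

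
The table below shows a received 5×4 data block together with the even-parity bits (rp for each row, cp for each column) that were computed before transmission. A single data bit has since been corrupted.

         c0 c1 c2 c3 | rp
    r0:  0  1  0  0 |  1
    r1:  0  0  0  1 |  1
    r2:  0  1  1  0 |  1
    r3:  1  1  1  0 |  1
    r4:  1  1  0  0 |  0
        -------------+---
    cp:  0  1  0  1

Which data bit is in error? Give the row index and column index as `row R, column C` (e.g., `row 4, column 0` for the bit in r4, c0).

Recompute each row's even parity and compare to rp:
  r0: data parity 1, sent rp 1 → ok
  r1: data parity 1, sent rp 1 → ok
  r2: data parity 0, sent rp 1 → mismatch
  r3: data parity 1, sent rp 1 → ok
  r4: data parity 0, sent rp 0 → ok
Recompute each column's even parity and compare to cp:
  c0: data parity 0, sent cp 0 → ok
  c1: data parity 0, sent cp 1 → mismatch
  c2: data parity 0, sent cp 0 → ok
  c3: data parity 1, sent cp 1 → ok
Exactly one row (r2) and one column (c1) fail → the flipped bit is at their intersection.

row 2, column 1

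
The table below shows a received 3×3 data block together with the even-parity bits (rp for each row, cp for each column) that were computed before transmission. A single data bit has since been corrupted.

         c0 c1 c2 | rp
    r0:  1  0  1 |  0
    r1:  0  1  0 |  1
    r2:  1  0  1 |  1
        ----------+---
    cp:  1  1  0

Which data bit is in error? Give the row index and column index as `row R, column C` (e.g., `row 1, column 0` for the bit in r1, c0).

row 2, column 0

Recompute each row's even parity and compare to rp:
  r0: data parity 0, sent rp 0 → ok
  r1: data parity 1, sent rp 1 → ok
  r2: data parity 0, sent rp 1 → mismatch
Recompute each column's even parity and compare to cp:
  c0: data parity 0, sent cp 1 → mismatch
  c1: data parity 1, sent cp 1 → ok
  c2: data parity 0, sent cp 0 → ok
Exactly one row (r2) and one column (c0) fail → the flipped bit is at their intersection.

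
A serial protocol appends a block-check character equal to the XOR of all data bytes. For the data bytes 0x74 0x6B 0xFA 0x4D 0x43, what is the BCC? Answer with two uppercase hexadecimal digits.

XOR the bytes together:
  start with 0x74
  0x74 ⊕ 0x6B = 0x1F
  0x1F ⊕ 0xFA = 0xE5
  0xE5 ⊕ 0x4D = 0xA8
  0xA8 ⊕ 0x43 = 0xEB

EB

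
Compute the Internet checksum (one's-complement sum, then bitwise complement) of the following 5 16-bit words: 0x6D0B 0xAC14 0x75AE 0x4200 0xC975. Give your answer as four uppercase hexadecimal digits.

65BB

One's-complement addition (fold any carry out of bit 15 back into bit 0):
  0x6D0B + 0xAC14 = 0x1191F → wrap carry → 0x1920
  0x1920 + 0x75AE = 0x08ECE
  0x8ECE + 0x4200 = 0x0D0CE
  0xD0CE + 0xC975 = 0x19A43 → wrap carry → 0x9A44
One's-complement sum = 0x9A44.
Checksum = ~0x9A44 & 0xFFFF = 0x65BB.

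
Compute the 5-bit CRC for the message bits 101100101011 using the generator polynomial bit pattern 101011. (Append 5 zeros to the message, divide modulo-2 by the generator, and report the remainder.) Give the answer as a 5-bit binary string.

01000

Append 5 zeros: 10110010101100000. Divide by 101011 (XOR where the leading bit is 1):
  pos 0: 101100 XOR 101011 = 000111
  pos 3: 111101 XOR 101011 = 010110
  pos 4: 101100 XOR 101011 = 000111
  pos 7: 111110 XOR 101011 = 010101
  pos 8: 101010 XOR 101011 = 000001
Remainder (last 5 bits) = 01000. This is the CRC / FCS.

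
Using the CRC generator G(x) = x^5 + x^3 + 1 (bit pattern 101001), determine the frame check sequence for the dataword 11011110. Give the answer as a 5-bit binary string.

Append 5 zeros: 1101111000000. Divide by 101001 (XOR where the leading bit is 1):
  pos 0: 110111 XOR 101001 = 011110
  pos 1: 111101 XOR 101001 = 010100
  pos 2: 101000 XOR 101001 = 000001
  pos 7: 100000 XOR 101001 = 001001
Remainder (last 5 bits) = 01001. This is the CRC / FCS.

01001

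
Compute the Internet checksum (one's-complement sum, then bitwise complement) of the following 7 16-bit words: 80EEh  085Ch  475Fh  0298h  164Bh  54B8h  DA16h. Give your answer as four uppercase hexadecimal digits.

E7A3

One's-complement addition (fold any carry out of bit 15 back into bit 0):
  0x80EE + 0x085C = 0x0894A
  0x894A + 0x475F = 0x0D0A9
  0xD0A9 + 0x0298 = 0x0D341
  0xD341 + 0x164B = 0x0E98C
  0xE98C + 0x54B8 = 0x13E44 → wrap carry → 0x3E45
  0x3E45 + 0xDA16 = 0x1185B → wrap carry → 0x185C
One's-complement sum = 0x185C.
Checksum = ~0x185C & 0xFFFF = 0xE7A3.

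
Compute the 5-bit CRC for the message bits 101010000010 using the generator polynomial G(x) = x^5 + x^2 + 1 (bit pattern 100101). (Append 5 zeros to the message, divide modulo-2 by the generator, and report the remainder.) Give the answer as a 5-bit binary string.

00010

Append 5 zeros: 10101000001000000. Divide by 100101 (XOR where the leading bit is 1):
  pos 0: 101010 XOR 100101 = 001111
  pos 2: 111100 XOR 100101 = 011001
  pos 3: 110010 XOR 100101 = 010111
  pos 4: 101110 XOR 100101 = 001011
  pos 6: 101110 XOR 100101 = 001011
  pos 8: 101100 XOR 100101 = 001001
  pos 10: 100100 XOR 100101 = 000001
Remainder (last 5 bits) = 00010. This is the CRC / FCS.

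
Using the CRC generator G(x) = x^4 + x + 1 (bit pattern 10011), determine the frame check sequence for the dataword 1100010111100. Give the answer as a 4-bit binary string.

Append 4 zeros: 11000101111000000. Divide by 10011 (XOR where the leading bit is 1):
  pos 0: 11000 XOR 10011 = 01011
  pos 1: 10111 XOR 10011 = 00100
  pos 3: 10001 XOR 10011 = 00010
  pos 6: 10111 XOR 10011 = 00100
  pos 8: 10000 XOR 10011 = 00011
  pos 11: 11000 XOR 10011 = 01011
  pos 12: 10110 XOR 10011 = 00101
Remainder (last 4 bits) = 0101. This is the CRC / FCS.

0101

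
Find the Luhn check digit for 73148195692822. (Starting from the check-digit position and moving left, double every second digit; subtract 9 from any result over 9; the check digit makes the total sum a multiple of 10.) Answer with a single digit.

Partial digits right→left: 2 2 8 2 9 6 5 9 1 8 4 1 3 7
Double every second digit counting from the check-digit position (so the 1st, 3rd, 5th, ... of the partial from the right).
  doubled (with −9 where >9): 4 7 9 1 2 8 6 → sum 37
  kept as-is: 2 2 6 9 8 1 7 → sum 35
Total = 37 + 35 = 72.
Check digit = (10 − (72 mod 10)) mod 10 = 8.

8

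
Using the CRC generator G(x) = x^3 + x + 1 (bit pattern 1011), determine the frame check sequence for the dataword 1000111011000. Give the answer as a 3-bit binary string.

111

Append 3 zeros: 1000111011000000. Divide by 1011 (XOR where the leading bit is 1):
  pos 0: 1000 XOR 1011 = 0011
  pos 2: 1111 XOR 1011 = 0100
  pos 3: 1001 XOR 1011 = 0010
  pos 5: 1001 XOR 1011 = 0010
  pos 7: 1010 XOR 1011 = 0001
  pos 10: 1000 XOR 1011 = 0011
  pos 12: 1100 XOR 1011 = 0111
Remainder (last 3 bits) = 111. This is the CRC / FCS.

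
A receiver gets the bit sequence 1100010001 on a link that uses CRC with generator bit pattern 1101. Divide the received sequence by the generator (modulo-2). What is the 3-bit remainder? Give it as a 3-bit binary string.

Modulo-2 division of 1100010001 by 1101:
  pos 0: 1100 XOR 1101 = 0001
  pos 3: 1010 XOR 1101 = 0111
  pos 4: 1110 XOR 1101 = 0011
  pos 6: 1101 XOR 1101 = 0000
Remainder = 000 (zero — the frame passes the CRC check).

000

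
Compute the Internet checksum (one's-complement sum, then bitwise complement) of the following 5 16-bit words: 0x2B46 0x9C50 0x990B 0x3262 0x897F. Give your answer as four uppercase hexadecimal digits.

One's-complement addition (fold any carry out of bit 15 back into bit 0):
  0x2B46 + 0x9C50 = 0x0C796
  0xC796 + 0x990B = 0x160A1 → wrap carry → 0x60A2
  0x60A2 + 0x3262 = 0x09304
  0x9304 + 0x897F = 0x11C83 → wrap carry → 0x1C84
One's-complement sum = 0x1C84.
Checksum = ~0x1C84 & 0xFFFF = 0xE37B.

E37B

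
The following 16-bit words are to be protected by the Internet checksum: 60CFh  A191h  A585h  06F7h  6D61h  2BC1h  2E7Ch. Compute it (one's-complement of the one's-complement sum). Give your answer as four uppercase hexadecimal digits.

One's-complement addition (fold any carry out of bit 15 back into bit 0):
  0x60CF + 0xA191 = 0x10260 → wrap carry → 0x0261
  0x0261 + 0xA585 = 0x0A7E6
  0xA7E6 + 0x06F7 = 0x0AEDD
  0xAEDD + 0x6D61 = 0x11C3E → wrap carry → 0x1C3F
  0x1C3F + 0x2BC1 = 0x04800
  0x4800 + 0x2E7C = 0x0767C
One's-complement sum = 0x767C.
Checksum = ~0x767C & 0xFFFF = 0x8983.

8983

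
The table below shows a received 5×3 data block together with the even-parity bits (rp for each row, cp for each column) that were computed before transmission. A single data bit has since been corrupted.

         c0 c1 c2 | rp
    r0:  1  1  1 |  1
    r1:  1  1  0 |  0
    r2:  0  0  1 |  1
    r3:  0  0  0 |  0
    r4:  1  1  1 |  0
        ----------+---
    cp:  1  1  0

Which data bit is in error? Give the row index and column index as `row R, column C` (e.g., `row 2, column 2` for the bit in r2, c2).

Recompute each row's even parity and compare to rp:
  r0: data parity 1, sent rp 1 → ok
  r1: data parity 0, sent rp 0 → ok
  r2: data parity 1, sent rp 1 → ok
  r3: data parity 0, sent rp 0 → ok
  r4: data parity 1, sent rp 0 → mismatch
Recompute each column's even parity and compare to cp:
  c0: data parity 1, sent cp 1 → ok
  c1: data parity 1, sent cp 1 → ok
  c2: data parity 1, sent cp 0 → mismatch
Exactly one row (r4) and one column (c2) fail → the flipped bit is at their intersection.

row 4, column 2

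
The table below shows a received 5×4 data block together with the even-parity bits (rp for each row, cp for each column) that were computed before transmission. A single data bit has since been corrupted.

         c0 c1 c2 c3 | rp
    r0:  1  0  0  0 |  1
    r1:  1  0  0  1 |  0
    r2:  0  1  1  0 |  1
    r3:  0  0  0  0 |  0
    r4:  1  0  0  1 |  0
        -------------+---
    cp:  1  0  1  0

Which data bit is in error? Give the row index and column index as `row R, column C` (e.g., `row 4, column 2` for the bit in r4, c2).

row 2, column 1

Recompute each row's even parity and compare to rp:
  r0: data parity 1, sent rp 1 → ok
  r1: data parity 0, sent rp 0 → ok
  r2: data parity 0, sent rp 1 → mismatch
  r3: data parity 0, sent rp 0 → ok
  r4: data parity 0, sent rp 0 → ok
Recompute each column's even parity and compare to cp:
  c0: data parity 1, sent cp 1 → ok
  c1: data parity 1, sent cp 0 → mismatch
  c2: data parity 1, sent cp 1 → ok
  c3: data parity 0, sent cp 0 → ok
Exactly one row (r2) and one column (c1) fail → the flipped bit is at their intersection.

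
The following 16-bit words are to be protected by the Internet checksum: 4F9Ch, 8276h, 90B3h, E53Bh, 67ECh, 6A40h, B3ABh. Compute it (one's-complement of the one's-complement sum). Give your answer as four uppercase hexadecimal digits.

One's-complement addition (fold any carry out of bit 15 back into bit 0):
  0x4F9C + 0x8276 = 0x0D212
  0xD212 + 0x90B3 = 0x162C5 → wrap carry → 0x62C6
  0x62C6 + 0xE53B = 0x14801 → wrap carry → 0x4802
  0x4802 + 0x67EC = 0x0AFEE
  0xAFEE + 0x6A40 = 0x11A2E → wrap carry → 0x1A2F
  0x1A2F + 0xB3AB = 0x0CDDA
One's-complement sum = 0xCDDA.
Checksum = ~0xCDDA & 0xFFFF = 0x3225.

3225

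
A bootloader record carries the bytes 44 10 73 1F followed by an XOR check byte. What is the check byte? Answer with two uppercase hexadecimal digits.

XOR the bytes together:
  start with 0x44
  0x44 ⊕ 0x10 = 0x54
  0x54 ⊕ 0x73 = 0x27
  0x27 ⊕ 0x1F = 0x38

38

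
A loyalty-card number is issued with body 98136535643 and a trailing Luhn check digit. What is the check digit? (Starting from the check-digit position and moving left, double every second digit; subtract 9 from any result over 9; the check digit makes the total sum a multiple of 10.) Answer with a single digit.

6

Partial digits right→left: 3 4 6 5 3 5 6 3 1 8 9
Double every second digit counting from the check-digit position (so the 1st, 3rd, 5th, ... of the partial from the right).
  doubled (with −9 where >9): 6 3 6 3 2 9 → sum 29
  kept as-is: 4 5 5 3 8 → sum 25
Total = 29 + 25 = 54.
Check digit = (10 − (54 mod 10)) mod 10 = 6.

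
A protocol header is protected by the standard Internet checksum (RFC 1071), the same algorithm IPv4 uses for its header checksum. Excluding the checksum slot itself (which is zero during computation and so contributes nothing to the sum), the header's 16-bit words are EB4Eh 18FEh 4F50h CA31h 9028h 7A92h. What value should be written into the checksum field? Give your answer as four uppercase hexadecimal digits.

One's-complement addition (fold any carry out of bit 15 back into bit 0):
  0xEB4E + 0x18FE = 0x1044C → wrap carry → 0x044D
  0x044D + 0x4F50 = 0x0539D
  0x539D + 0xCA31 = 0x11DCE → wrap carry → 0x1DCF
  0x1DCF + 0x9028 = 0x0ADF7
  0xADF7 + 0x7A92 = 0x12889 → wrap carry → 0x288A
One's-complement sum = 0x288A.
Checksum = ~0x288A & 0xFFFF = 0xD775.

D775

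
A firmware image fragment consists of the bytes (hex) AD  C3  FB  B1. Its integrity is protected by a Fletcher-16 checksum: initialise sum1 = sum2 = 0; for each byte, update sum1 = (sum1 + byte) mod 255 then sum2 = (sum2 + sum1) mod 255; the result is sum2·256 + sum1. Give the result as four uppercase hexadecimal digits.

AB1F

Running sums (mod 255):
  after byte 0 (AD): sum1=173, sum2=173
  after byte 1 (C3): sum1=113, sum2=31
  after byte 2 (FB): sum1=109, sum2=140
  after byte 3 (B1): sum1=31, sum2=171
Checksum = sum2·256 + sum1 = 171·256 + 31 = 43807 = 0xAB1F.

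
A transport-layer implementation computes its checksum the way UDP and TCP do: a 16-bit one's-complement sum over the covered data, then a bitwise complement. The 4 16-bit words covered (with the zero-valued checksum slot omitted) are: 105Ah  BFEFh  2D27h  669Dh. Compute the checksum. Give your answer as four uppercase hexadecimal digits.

One's-complement addition (fold any carry out of bit 15 back into bit 0):
  0x105A + 0xBFEF = 0x0D049
  0xD049 + 0x2D27 = 0x0FD70
  0xFD70 + 0x669D = 0x1640D → wrap carry → 0x640E
One's-complement sum = 0x640E.
Checksum = ~0x640E & 0xFFFF = 0x9BF1.

9BF1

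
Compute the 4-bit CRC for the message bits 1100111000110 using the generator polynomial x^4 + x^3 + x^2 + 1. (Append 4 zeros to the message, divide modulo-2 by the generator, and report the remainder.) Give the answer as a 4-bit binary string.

Append 4 zeros: 11001110001100000. Divide by 11101 (XOR where the leading bit is 1):
  pos 0: 11001 XOR 11101 = 00100
  pos 2: 10011 XOR 11101 = 01110
  pos 3: 11100 XOR 11101 = 00001
  pos 7: 10011 XOR 11101 = 01110
  pos 8: 11100 XOR 11101 = 00001
  pos 12: 10000 XOR 11101 = 01101
Remainder (last 4 bits) = 1101. This is the CRC / FCS.

1101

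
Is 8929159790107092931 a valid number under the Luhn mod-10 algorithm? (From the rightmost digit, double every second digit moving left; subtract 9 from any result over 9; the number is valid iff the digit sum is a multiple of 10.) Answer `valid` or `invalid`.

valid

From the right, keep odd positions and double even positions (subtract 9 from any doubled value over 9):
  doubled (positions 2,4,...): 6 4 0 0 0 5 1 9 9 → sum 34
  kept (positions 1,3,...): 1 9 9 7 1 9 9 1 2 8 → sum 56
Total = 90.
90 mod 10 = 0, so the number is valid.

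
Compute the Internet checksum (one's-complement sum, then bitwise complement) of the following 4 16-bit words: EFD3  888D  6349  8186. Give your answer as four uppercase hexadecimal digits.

A2CE

One's-complement addition (fold any carry out of bit 15 back into bit 0):
  0xEFD3 + 0x888D = 0x17860 → wrap carry → 0x7861
  0x7861 + 0x6349 = 0x0DBAA
  0xDBAA + 0x8186 = 0x15D30 → wrap carry → 0x5D31
One's-complement sum = 0x5D31.
Checksum = ~0x5D31 & 0xFFFF = 0xA2CE.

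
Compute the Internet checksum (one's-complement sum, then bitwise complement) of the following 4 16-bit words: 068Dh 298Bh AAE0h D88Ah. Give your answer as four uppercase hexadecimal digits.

One's-complement addition (fold any carry out of bit 15 back into bit 0):
  0x068D + 0x298B = 0x03018
  0x3018 + 0xAAE0 = 0x0DAF8
  0xDAF8 + 0xD88A = 0x1B382 → wrap carry → 0xB383
One's-complement sum = 0xB383.
Checksum = ~0xB383 & 0xFFFF = 0x4C7C.

4C7C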